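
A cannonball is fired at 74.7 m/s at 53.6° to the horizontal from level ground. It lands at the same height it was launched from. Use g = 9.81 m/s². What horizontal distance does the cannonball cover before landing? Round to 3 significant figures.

Components: v_x = 74.7 cos 53.6° = 44.33 m/s, v_y = 74.7 sin 53.6° = 60.13 m/s.
Time of flight (same landing height): t = 2 v_y / g = 2 × 60.13 / 9.81 = 12.26 s.
Range: R = v_x · t = 44.33 × 12.26 = 543 m.

543 m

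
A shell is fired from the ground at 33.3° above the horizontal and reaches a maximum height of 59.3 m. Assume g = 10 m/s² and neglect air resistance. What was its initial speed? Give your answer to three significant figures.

At maximum height v_y = 0, so (v₀ sin θ)² = 2 g H.
v₀ sin 33.3° = √(2 × 10 × 59.3) = 34.44 m/s.
v₀ = 34.44 / sin 33.3° = 34.44 / 0.5490 = 62.7 m/s.

62.7 m/s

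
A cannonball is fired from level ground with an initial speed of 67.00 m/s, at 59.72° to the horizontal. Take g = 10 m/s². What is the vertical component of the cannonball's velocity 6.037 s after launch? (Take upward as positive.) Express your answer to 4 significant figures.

Initial vertical component: v_y0 = 67.00 sin 59.72° = 57.859 m/s.
v_y(t) = v_y0 − g t = 57.859 − 10 × 6.037 = -2.511 m/s.

-2.511 m/s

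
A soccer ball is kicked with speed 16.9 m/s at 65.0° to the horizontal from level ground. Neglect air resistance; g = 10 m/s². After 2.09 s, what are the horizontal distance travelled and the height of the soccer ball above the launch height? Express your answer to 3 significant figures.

x = 14.9 m, y = 10.2 m

v_x = 16.9 cos 65.0° = 7.142 m/s; v_y0 = 16.9 sin 65.0° = 15.32 m/s.
x = v_x t = 7.142 × 2.09 = 14.9 m.
y = v_y0 t − ½ g t² = 15.32×2.09 − 5.000×2.09² = 10.2 m.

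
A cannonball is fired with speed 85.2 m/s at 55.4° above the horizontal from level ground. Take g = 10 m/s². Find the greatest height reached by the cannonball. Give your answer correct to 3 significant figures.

246 m

Vertical component of launch velocity: v_y = 85.2 sin 55.4° = 70.13 m/s.
At the highest point the vertical velocity is zero, so v_y² = 2 g h_max.
h_max = (70.13)² / (2 × 10) = 4918 / 20.00 = 246 m.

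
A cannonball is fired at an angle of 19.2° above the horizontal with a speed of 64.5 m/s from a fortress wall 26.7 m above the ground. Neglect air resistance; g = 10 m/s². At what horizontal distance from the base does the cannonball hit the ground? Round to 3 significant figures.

320 m

Components: v_x = 64.5 cos 19.2° = 60.91 m/s, v_y = 64.5 sin 19.2° = 21.21 m/s.
Vertical: 0 = 26.7 + 21.21 t − ½(10) t² ⇒ 5.000 t² − 21.21 t − 26.7 = 0.
t = [21.21 + √(449.9 + 534.0)] / 10.00 = 5.258 s.
Horizontal: R = v_x · t = 60.91 × 5.258 = 320 m.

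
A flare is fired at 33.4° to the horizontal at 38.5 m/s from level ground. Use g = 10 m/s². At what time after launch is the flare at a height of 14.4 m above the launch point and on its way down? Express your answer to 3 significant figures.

3.39 s

v_y0 = 38.5 sin 33.4° = 21.19 m/s.
Set y = v_y0 t − ½ g t² = 14.4: 5.000 t² − 21.19 t + 14.4 = 0.
t = [21.19 ± √(449.0 − 288.0)] / 10 = (21.19 ± 12.69) / 10, giving t = 0.850 s or t = 3.39 s.
On the way down corresponds to the larger root: t = 3.39 s.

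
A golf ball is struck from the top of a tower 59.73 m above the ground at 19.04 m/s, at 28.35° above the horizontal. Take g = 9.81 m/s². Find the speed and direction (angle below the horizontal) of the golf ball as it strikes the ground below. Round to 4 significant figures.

39.17 m/s at 64.67° below the horizontal

v_x = 19.04 cos 28.35° = 16.756 m/s (constant).
|v_y| at impact = √((9.0413)² + 2×9.81×59.73) = 35.407 m/s.
Speed = √(16.756² + 35.407²) = 39.17 m/s; angle = arctan(35.407/16.756) = 64.67° below horizontal.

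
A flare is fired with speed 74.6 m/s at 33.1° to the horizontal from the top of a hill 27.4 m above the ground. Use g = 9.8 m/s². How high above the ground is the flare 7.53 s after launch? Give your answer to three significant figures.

v_y0 = 74.6 sin 33.1° = 40.74 m/s.
y(t) = 27.4 + v_y0 t − ½ g t² = 27.4 + 40.74×7.53 − ½×9.8×7.53² = 56.3 m.

56.3 m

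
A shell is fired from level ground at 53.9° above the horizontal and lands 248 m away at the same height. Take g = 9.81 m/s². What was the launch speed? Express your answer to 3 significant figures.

50.5 m/s

On level ground, R = v₀² sin(2θ) / g, so v₀ = √(R g / sin 2θ).
sin(2 × 53.9°) = 0.9521.
v₀ = √(248 × 9.81 / 0.9521) = √2555 = 50.5 m/s.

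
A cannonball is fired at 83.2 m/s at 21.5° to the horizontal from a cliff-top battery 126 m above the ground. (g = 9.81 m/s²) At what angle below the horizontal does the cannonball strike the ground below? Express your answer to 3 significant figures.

v_x = 83.2 cos 21.5° = 77.41 m/s.
At impact |v_y| = √(v_y0² + 2 g h) = √(30.49² + 2×9.81×126) = 58.32 m/s.
Angle below horizontal = arctan(|v_y| / v_x) = arctan(58.32 / 77.41) = 37.0°.

37.0°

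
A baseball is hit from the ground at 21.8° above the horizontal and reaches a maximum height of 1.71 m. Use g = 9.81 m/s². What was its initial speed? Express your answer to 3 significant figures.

15.6 m/s

At maximum height v_y = 0, so (v₀ sin θ)² = 2 g H.
v₀ sin 21.8° = √(2 × 9.81 × 1.71) = 5.792 m/s.
v₀ = 5.792 / sin 21.8° = 5.792 / 0.3714 = 15.6 m/s.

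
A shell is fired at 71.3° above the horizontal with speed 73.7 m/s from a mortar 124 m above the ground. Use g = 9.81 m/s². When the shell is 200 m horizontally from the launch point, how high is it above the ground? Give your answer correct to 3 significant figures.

363 m

v_x = 73.7 cos 71.3° = 23.63 m/s, v_y0 = 73.7 sin 71.3° = 69.81 m/s.
Time to reach x = 200 m: t = x / v_x = 200 / 23.63 = 8.464 s.
y = 124 + v_y0 t − ½ g t² = 124 + 69.81×8.464 − 4.905×8.464² = 363 m.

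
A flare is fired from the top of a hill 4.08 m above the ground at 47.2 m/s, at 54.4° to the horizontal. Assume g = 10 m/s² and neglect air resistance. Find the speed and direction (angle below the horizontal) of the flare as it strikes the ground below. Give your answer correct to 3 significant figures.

48.1 m/s at 55.1° below the horizontal

v_x = 47.2 cos 54.4° = 27.48 m/s (constant).
|v_y| at impact = √((38.38)² + 2×10×4.08) = 39.43 m/s.
Speed = √(27.48² + 39.43²) = 48.1 m/s; angle = arctan(39.43/27.48) = 55.1° below horizontal.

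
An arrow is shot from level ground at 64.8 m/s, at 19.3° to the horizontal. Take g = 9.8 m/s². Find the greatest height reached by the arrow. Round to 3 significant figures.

23.4 m

Vertical component of launch velocity: v_y = 64.8 sin 19.3° = 21.42 m/s.
At the highest point the vertical velocity is zero, so v_y² = 2 g h_max.
h_max = (21.42)² / (2 × 9.8) = 458.8 / 19.60 = 23.4 m.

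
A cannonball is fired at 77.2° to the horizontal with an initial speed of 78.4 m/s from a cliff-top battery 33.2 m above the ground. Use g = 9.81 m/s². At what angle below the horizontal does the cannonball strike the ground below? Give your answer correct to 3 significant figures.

77.8°

v_x = 78.4 cos 77.2° = 17.37 m/s.
At impact |v_y| = √(v_y0² + 2 g h) = √(76.45² + 2×9.81×33.2) = 80.60 m/s.
Angle below horizontal = arctan(|v_y| / v_x) = arctan(80.60 / 17.37) = 77.8°.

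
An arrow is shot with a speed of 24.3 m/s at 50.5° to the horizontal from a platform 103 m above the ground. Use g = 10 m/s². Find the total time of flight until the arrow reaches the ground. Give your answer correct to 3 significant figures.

Vertical component: v_y = 24.3 sin 50.5° = 18.75 m/s.
Taking up as positive with launch at y = 103 m, landing at y = 0: 0 = 103 + 18.75 t − ½(10) t².
Solving 5.000 t² − 18.75 t − 103 = 0 gives t = [18.75 + √(18.75² + 4·5.000·103)] / 10.00 = 6.79 s.

6.79 s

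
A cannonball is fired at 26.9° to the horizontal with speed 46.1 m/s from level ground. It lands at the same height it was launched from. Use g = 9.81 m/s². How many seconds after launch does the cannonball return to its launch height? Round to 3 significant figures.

4.25 s

Vertical component: v_y = 46.1 sin 26.9° = 20.86 m/s.
For a projectile landing at launch height, time of flight is t = 2 v_y / g = 2 × 20.86 / 9.81 = 4.25 s.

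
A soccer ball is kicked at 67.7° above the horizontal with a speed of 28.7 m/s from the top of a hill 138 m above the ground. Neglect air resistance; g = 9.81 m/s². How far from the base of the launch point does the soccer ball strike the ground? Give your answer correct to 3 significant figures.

94.3 m

Components: v_x = 28.7 cos 67.7° = 10.89 m/s, v_y = 28.7 sin 67.7° = 26.55 m/s.
Vertical: 0 = 138 + 26.55 t − ½(9.81) t² ⇒ 4.905 t² − 26.55 t − 138 = 0.
t = [26.55 + √(704.9 + 2708)] / 9.810 = 8.662 s.
Horizontal: R = v_x · t = 10.89 × 8.662 = 94.3 m.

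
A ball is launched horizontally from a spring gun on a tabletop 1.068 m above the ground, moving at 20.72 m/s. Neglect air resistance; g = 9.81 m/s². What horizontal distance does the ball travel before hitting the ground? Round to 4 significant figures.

9.668 m

Initial vertical velocity is zero, so the fall time comes from h = ½ g t²: t = √(2 × 1.068 / 9.81) = 0.46662 s.
Horizontal motion is uniform at 20.72 m/s, so x = 20.72 × 0.46662 = 9.668 m.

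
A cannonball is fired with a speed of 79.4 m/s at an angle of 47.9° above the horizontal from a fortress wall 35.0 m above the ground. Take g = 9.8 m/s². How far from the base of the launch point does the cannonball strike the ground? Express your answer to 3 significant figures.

670 m

Components: v_x = 79.4 cos 47.9° = 53.23 m/s, v_y = 79.4 sin 47.9° = 58.91 m/s.
Vertical: 0 = 35.0 + 58.91 t − ½(9.8) t² ⇒ 4.900 t² − 58.91 t − 35.0 = 0.
t = [58.91 + √(3470 + 686.0)] / 9.800 = 12.59 s.
Horizontal: R = v_x · t = 53.23 × 12.59 = 670 m.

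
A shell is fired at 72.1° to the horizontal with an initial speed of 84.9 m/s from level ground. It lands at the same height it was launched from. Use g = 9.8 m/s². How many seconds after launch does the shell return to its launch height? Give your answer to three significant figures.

Vertical component: v_y = 84.9 sin 72.1° = 80.79 m/s.
For a projectile landing at launch height, time of flight is t = 2 v_y / g = 2 × 80.79 / 9.8 = 16.5 s.

16.5 s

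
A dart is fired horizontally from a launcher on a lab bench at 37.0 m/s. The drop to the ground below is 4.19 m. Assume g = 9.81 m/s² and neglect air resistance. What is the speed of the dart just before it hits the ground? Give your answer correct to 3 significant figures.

38.1 m/s

Fall time: t = √(2 × 4.19 / 9.81) = 0.9242 s.
At impact: v_x = 37.0 m/s (unchanged), v_y = g t = 9.81 × 0.9242 = 9.066 m/s.
Speed = √(v_x² + v_y²) = √(1369 + 82.19) = 38.1 m/s.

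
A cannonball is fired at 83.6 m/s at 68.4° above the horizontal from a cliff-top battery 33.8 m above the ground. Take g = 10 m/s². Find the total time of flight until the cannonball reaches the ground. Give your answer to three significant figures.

16.0 s

Vertical component: v_y = 83.6 sin 68.4° = 77.73 m/s.
Taking up as positive with launch at y = 33.8 m, landing at y = 0: 0 = 33.8 + 77.73 t − ½(10) t².
Solving 5.000 t² − 77.73 t − 33.8 = 0 gives t = [77.73 + √(77.73² + 4·5.000·33.8)] / 10.00 = 16.0 s.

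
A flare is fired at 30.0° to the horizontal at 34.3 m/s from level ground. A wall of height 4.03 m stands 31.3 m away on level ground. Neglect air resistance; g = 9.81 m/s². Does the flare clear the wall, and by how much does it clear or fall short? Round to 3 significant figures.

v_x = 34.3 cos 30.0° = 29.70 m/s; v_y0 = 34.3 sin 30.0° = 17.15 m/s.
Time to reach the wall: t = 31.3 / 29.70 = 1.054 s.
Height at that point: y = 17.15×1.054 − 4.905×1.054² = 12.63 m.
That is 12.63 − 4.03 = 8.60 m above the top of the wall, so the flare clears it.

Yes — it clears the wall by 8.60 m.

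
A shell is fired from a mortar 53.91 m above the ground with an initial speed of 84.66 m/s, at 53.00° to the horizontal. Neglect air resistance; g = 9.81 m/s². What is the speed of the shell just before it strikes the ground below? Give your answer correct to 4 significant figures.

90.69 m/s

v_x = 84.66 cos 53.00° = 50.950 m/s is unchanged throughout.
For the vertical component, v_y² = v_y0² + 2 g h = (67.612)² + 2×9.81×53.91 = 5629.1, so |v_y| = 75.027 m/s.
Impact speed = √(v_x² + v_y²) = √(2595.9 + 5629.1) = 90.69 m/s.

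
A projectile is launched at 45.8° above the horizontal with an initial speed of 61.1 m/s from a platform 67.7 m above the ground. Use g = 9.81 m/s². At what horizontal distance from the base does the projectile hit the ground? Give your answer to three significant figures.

438 m

Components: v_x = 61.1 cos 45.8° = 42.60 m/s, v_y = 61.1 sin 45.8° = 43.80 m/s.
Vertical: 0 = 67.7 + 43.80 t − ½(9.81) t² ⇒ 4.905 t² − 43.80 t − 67.7 = 0.
t = [43.80 + √(1918 + 1328)] / 9.810 = 10.27 s.
Horizontal: R = v_x · t = 42.60 × 10.27 = 438 m.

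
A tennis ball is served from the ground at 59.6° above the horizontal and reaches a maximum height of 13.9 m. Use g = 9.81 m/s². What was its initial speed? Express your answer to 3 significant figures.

19.1 m/s

At maximum height v_y = 0, so (v₀ sin θ)² = 2 g H.
v₀ sin 59.6° = √(2 × 9.81 × 13.9) = 16.51 m/s.
v₀ = 16.51 / sin 59.6° = 16.51 / 0.8625 = 19.1 m/s.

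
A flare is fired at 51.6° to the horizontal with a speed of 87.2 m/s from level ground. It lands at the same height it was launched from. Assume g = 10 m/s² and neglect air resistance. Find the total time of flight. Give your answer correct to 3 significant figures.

13.7 s

Vertical component: v_y = 87.2 sin 51.6° = 68.34 m/s.
For a projectile landing at launch height, time of flight is t = 2 v_y / g = 2 × 68.34 / 10 = 13.7 s.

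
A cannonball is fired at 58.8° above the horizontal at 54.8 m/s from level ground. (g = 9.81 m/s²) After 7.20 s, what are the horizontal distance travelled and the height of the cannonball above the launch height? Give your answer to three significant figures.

v_x = 54.8 cos 58.8° = 28.39 m/s; v_y0 = 54.8 sin 58.8° = 46.87 m/s.
x = v_x t = 28.39 × 7.20 = 204 m.
y = v_y0 t − ½ g t² = 46.87×7.20 − 4.905×7.20² = 83.2 m.

x = 204 m, y = 83.2 m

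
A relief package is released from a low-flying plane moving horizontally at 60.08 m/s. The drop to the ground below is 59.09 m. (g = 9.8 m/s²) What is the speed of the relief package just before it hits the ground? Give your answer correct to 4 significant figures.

69.05 m/s

Fall time: t = √(2 × 59.09 / 9.8) = 3.4726 s.
At impact: v_x = 60.08 m/s (unchanged), v_y = g t = 9.8 × 3.4726 = 34.031 m/s.
Speed = √(v_x² + v_y²) = √(3609.6 + 1158.1) = 69.05 m/s.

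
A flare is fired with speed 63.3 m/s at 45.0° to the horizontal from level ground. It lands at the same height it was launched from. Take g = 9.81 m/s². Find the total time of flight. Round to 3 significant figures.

Vertical component: v_y = 63.3 sin 45.0° = 44.76 m/s.
For a projectile landing at launch height, time of flight is t = 2 v_y / g = 2 × 44.76 / 9.81 = 9.13 s.

9.13 s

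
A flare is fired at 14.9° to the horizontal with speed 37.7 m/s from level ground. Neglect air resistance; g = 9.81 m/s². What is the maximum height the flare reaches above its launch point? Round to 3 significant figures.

Vertical component of launch velocity: v_y = 37.7 sin 14.9° = 9.694 m/s.
At the highest point the vertical velocity is zero, so v_y² = 2 g h_max.
h_max = (9.694)² / (2 × 9.81) = 93.97 / 19.62 = 4.79 m.

4.79 m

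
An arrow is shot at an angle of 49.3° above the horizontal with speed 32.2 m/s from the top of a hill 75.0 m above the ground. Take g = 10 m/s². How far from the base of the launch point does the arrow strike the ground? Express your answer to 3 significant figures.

147 m

Components: v_x = 32.2 cos 49.3° = 21.00 m/s, v_y = 32.2 sin 49.3° = 24.41 m/s.
Vertical: 0 = 75.0 + 24.41 t − ½(10) t² ⇒ 5.000 t² − 24.41 t − 75.0 = 0.
t = [24.41 + √(595.8 + 1500)] / 10.00 = 7.019 s.
Horizontal: R = v_x · t = 21.00 × 7.019 = 147 m.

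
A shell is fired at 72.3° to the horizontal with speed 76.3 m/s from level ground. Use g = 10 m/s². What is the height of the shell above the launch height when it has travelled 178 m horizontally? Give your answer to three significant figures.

263 m

v_x = 76.3 cos 72.3° = 23.20 m/s, v_y0 = 76.3 sin 72.3° = 72.69 m/s.
Time to reach x = 178 m: t = x / v_x = 178 / 23.20 = 7.672 s.
y = v_y0 t − ½ g t² = 72.69×7.672 − 5.000×7.672² = 263 m.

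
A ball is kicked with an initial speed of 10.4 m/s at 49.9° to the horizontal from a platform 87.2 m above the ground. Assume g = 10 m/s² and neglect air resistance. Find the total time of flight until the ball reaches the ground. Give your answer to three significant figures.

5.05 s

Vertical component: v_y = 10.4 sin 49.9° = 7.955 m/s.
Taking up as positive with launch at y = 87.2 m, landing at y = 0: 0 = 87.2 + 7.955 t − ½(10) t².
Solving 5.000 t² − 7.955 t − 87.2 = 0 gives t = [7.955 + √(7.955² + 4·5.000·87.2)] / 10.00 = 5.05 s.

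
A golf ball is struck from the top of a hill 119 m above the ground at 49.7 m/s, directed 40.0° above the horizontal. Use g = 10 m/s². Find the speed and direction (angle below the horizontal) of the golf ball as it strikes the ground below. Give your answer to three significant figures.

v_x = 49.7 cos 40.0° = 38.07 m/s (constant).
|v_y| at impact = √((31.95)² + 2×10×119) = 58.32 m/s.
Speed = √(38.07² + 58.32²) = 69.6 m/s; angle = arctan(58.32/38.07) = 56.9° below horizontal.

69.6 m/s at 56.9° below the horizontal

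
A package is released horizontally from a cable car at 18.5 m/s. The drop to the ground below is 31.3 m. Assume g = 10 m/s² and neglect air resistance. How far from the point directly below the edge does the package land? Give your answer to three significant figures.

Initial vertical velocity is zero, so the fall time comes from h = ½ g t²: t = √(2 × 31.3 / 10) = 2.502 s.
Horizontal motion is uniform at 18.5 m/s, so x = 18.5 × 2.502 = 46.3 m.

46.3 m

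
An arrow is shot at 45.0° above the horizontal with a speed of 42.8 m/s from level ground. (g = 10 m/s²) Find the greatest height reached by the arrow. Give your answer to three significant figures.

Vertical component of launch velocity: v_y = 42.8 sin 45.0° = 30.26 m/s.
At the highest point the vertical velocity is zero, so v_y² = 2 g h_max.
h_max = (30.26)² / (2 × 10) = 915.7 / 20.00 = 45.8 m.

45.8 m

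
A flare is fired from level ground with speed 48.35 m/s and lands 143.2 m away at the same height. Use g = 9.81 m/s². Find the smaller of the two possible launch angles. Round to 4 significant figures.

Level-ground range: R = v₀² sin(2θ)/g ⇒ sin 2θ = R g / v₀² = 143.2×9.81/48.35² = 0.6009.
2θ = arcsin(0.6009) = 36.934° or 180° − 36.934° = 143.066°.
So θ = 18.47° or θ = 71.53°.

18.47°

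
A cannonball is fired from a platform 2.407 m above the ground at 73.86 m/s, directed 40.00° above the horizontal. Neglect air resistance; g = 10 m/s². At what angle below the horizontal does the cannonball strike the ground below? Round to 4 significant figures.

40.30°

v_x = 73.86 cos 40.00° = 56.580 m/s.
At impact |v_y| = √(v_y0² + 2 g h) = √(47.476² + 2×10×2.407) = 47.980 m/s.
Angle below horizontal = arctan(|v_y| / v_x) = arctan(47.980 / 56.580) = 40.30°.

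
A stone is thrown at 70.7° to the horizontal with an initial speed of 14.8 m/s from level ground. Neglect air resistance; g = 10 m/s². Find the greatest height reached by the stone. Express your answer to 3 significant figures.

Vertical component of launch velocity: v_y = 14.8 sin 70.7° = 13.97 m/s.
At the highest point the vertical velocity is zero, so v_y² = 2 g h_max.
h_max = (13.97)² / (2 × 10) = 195.2 / 20.00 = 9.76 m.

9.76 m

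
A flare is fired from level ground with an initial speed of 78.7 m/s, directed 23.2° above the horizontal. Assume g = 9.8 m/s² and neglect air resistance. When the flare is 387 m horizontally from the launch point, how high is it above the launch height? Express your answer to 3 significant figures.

v_x = 78.7 cos 23.2° = 72.34 m/s, v_y0 = 78.7 sin 23.2° = 31.00 m/s.
Time to reach x = 387 m: t = x / v_x = 387 / 72.34 = 5.350 s.
y = v_y0 t − ½ g t² = 31.00×5.350 − 4.900×5.350² = 25.6 m.

25.6 m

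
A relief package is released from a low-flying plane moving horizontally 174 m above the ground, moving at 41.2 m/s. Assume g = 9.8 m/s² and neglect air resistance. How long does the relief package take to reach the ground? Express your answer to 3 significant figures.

The horizontal speed doesn't affect the fall. With v_y0 = 0, h = ½ g t².
t = √(2 × 174 / 9.8) = √35.51 = 5.96 s.

5.96 s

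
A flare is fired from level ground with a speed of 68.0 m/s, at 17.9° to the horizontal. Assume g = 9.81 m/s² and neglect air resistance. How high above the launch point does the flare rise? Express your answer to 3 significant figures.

22.3 m

Vertical component of launch velocity: v_y = 68.0 sin 17.9° = 20.90 m/s.
At the highest point the vertical velocity is zero, so v_y² = 2 g h_max.
h_max = (20.90)² / (2 × 9.81) = 436.8 / 19.62 = 22.3 m.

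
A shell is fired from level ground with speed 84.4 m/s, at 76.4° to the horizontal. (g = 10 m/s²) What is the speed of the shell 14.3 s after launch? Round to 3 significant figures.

64.1 m/s

v_x = 84.4 cos 76.4° = 19.85 m/s (constant).
v_y(t) = 84.4 sin 76.4° − g t = 82.03 − 10 × 14.3 = -60.97 m/s.
Speed = √(v_x² + v_y²) = √(394.0 + 3717) = 64.1 m/s.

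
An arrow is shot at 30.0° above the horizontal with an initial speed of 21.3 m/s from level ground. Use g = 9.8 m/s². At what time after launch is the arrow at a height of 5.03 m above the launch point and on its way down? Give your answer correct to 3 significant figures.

1.48 s

v_y0 = 21.3 sin 30.0° = 10.65 m/s.
Set y = v_y0 t − ½ g t² = 5.03: 4.900 t² − 10.65 t + 5.03 = 0.
t = [10.65 ± √(113.4 − 98.59)] / 9.8 = (10.65 ± 3.848) / 9.8, giving t = 0.694 s or t = 1.48 s.
On the way down corresponds to the larger root: t = 1.48 s.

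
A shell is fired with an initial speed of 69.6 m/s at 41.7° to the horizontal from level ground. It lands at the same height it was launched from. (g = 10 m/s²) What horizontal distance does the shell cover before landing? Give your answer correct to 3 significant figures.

For level ground, R = v₀² sin(2θ) / g.
sin(2 × 41.7°) = sin 83.40° = 0.9934.
R = (69.6)² × 0.9934 / 10 = 481 m.

481 m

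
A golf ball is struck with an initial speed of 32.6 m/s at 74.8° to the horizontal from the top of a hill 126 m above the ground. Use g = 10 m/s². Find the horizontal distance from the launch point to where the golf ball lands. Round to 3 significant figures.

Components: v_x = 32.6 cos 74.8° = 8.547 m/s, v_y = 32.6 sin 74.8° = 31.46 m/s.
Vertical: 0 = 126 + 31.46 t − ½(10) t² ⇒ 5.000 t² − 31.46 t − 126 = 0.
t = [31.46 + √(989.7 + 2520)] / 10.00 = 9.070 s.
Horizontal: R = v_x · t = 8.547 × 9.070 = 77.5 m.

77.5 m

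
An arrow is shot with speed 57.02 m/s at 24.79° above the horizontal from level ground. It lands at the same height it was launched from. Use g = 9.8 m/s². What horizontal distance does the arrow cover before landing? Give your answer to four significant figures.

For level ground, R = v₀² sin(2θ) / g.
sin(2 × 24.79°) = sin 49.580° = 0.7613.
R = (57.02)² × 0.7613 / 9.8 = 252.6 m.

252.6 m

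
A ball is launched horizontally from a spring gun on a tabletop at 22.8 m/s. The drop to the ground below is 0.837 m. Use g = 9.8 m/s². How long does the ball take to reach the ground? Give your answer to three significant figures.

0.413 s

The horizontal speed doesn't affect the fall. With v_y0 = 0, h = ½ g t².
t = √(2 × 0.837 / 9.8) = √0.1708 = 0.413 s.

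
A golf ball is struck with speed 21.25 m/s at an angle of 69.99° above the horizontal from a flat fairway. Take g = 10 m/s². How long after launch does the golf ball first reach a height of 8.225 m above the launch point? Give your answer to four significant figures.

v_y0 = 21.25 sin 69.99° = 19.967 m/s.
Set y = v_y0 t − ½ g t² = 8.225: 5.000 t² − 19.967 t + 8.225 = 0.
t = [19.967 ± √(398.68 − 164.50)] / 10 = (19.967 ± 15.303) / 10, giving t = 0.4664 s or t = 3.527 s.
The golf ball is on the way up at the first time, so t = 0.4664 s.

0.4664 s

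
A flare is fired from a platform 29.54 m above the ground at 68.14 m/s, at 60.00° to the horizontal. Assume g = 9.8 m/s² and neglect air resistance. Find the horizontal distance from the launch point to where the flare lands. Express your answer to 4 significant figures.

Components: v_x = 68.14 cos 60.00° = 34.070 m/s, v_y = 68.14 sin 60.00° = 59.011 m/s.
Vertical: 0 = 29.54 + 59.011 t − ½(9.8) t² ⇒ 4.900 t² − 59.011 t − 29.54 = 0.
t = [59.011 + √(3482.3 + 578.98)] / 9.800 = 12.524 s.
Horizontal: R = v_x · t = 34.070 × 12.524 = 426.7 m.

426.7 m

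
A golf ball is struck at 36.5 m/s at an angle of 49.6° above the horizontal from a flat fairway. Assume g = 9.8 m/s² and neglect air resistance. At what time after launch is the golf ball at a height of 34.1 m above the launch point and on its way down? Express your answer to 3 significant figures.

v_y0 = 36.5 sin 49.6° = 27.80 m/s.
Set y = v_y0 t − ½ g t² = 34.1: 4.900 t² − 27.80 t + 34.1 = 0.
t = [27.80 ± √(772.8 − 668.4)] / 9.8 = (27.80 ± 10.22) / 9.8, giving t = 1.79 s or t = 3.88 s.
On the way down corresponds to the larger root: t = 3.88 s.

3.88 s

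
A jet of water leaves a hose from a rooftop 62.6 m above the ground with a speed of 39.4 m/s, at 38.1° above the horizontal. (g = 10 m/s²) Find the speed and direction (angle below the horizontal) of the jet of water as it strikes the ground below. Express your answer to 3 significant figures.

53.0 m/s at 54.2° below the horizontal

v_x = 39.4 cos 38.1° = 31.01 m/s (constant).
|v_y| at impact = √((24.31)² + 2×10×62.6) = 42.93 m/s.
Speed = √(31.01² + 42.93²) = 53.0 m/s; angle = arctan(42.93/31.01) = 54.2° below horizontal.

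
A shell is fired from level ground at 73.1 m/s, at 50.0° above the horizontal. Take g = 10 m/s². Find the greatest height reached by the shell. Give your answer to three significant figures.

Vertical component of launch velocity: v_y = 73.1 sin 50.0° = 56.00 m/s.
At the highest point the vertical velocity is zero, so v_y² = 2 g h_max.
h_max = (56.00)² / (2 × 10) = 3136 / 20.00 = 157 m.

157 m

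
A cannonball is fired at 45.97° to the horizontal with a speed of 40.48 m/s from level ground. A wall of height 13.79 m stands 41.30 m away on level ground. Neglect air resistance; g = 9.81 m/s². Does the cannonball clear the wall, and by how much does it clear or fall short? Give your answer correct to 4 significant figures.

v_x = 40.48 cos 45.97° = 28.135 m/s; v_y0 = 40.48 sin 45.97° = 29.104 m/s.
Time to reach the wall: t = 41.30 / 28.135 = 1.4679 s.
Height at that point: y = 29.104×1.4679 − 4.905×1.4679² = 32.153 m.
That is 32.153 − 13.79 = 18.36 m above the top of the wall, so the cannonball clears it.

Yes — it clears the wall by 18.36 m.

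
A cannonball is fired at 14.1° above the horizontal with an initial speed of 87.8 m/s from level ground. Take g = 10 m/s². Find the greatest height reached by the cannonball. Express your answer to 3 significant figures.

Vertical component of launch velocity: v_y = 87.8 sin 14.1° = 21.39 m/s.
At the highest point the vertical velocity is zero, so v_y² = 2 g h_max.
h_max = (21.39)² / (2 × 10) = 457.5 / 20.00 = 22.9 m.

22.9 m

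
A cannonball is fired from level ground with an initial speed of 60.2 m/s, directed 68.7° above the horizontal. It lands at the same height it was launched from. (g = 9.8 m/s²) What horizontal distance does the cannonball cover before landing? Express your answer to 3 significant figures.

For level ground, R = v₀² sin(2θ) / g.
sin(2 × 68.7°) = sin 137.4° = 0.6769.
R = (60.2)² × 0.6769 / 9.8 = 250 m.

250 m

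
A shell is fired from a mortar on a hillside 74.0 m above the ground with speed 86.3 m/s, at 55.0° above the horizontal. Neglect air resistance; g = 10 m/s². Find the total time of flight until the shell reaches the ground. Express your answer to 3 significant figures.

Vertical component: v_y = 86.3 sin 55.0° = 70.69 m/s.
Taking up as positive with launch at y = 74.0 m, landing at y = 0: 0 = 74.0 + 70.69 t − ½(10) t².
Solving 5.000 t² − 70.69 t − 74.0 = 0 gives t = [70.69 + √(70.69² + 4·5.000·74.0)] / 10.00 = 15.1 s.

15.1 s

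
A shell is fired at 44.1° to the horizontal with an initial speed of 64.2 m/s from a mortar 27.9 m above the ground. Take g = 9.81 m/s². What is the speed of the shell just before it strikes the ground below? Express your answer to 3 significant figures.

v_x = 64.2 cos 44.1° = 46.10 m/s is unchanged throughout.
For the vertical component, v_y² = v_y0² + 2 g h = (44.68)² + 2×9.81×27.9 = 2544, so |v_y| = 50.44 m/s.
Impact speed = √(v_x² + v_y²) = √(2125 + 2544) = 68.3 m/s.

68.3 m/s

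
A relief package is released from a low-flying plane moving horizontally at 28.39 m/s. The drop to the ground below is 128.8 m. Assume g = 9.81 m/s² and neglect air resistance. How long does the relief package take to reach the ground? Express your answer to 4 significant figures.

5.124 s

The horizontal speed doesn't affect the fall. With v_y0 = 0, h = ½ g t².
t = √(2 × 128.8 / 9.81) = √26.259 = 5.124 s.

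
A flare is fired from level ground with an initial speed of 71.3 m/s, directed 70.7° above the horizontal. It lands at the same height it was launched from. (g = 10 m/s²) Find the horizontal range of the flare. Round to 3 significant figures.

Components: v_x = 71.3 cos 70.7° = 23.57 m/s, v_y = 71.3 sin 70.7° = 67.29 m/s.
Time of flight (same landing height): t = 2 v_y / g = 2 × 67.29 / 10 = 13.46 s.
Range: R = v_x · t = 23.57 × 13.46 = 317 m.

317 m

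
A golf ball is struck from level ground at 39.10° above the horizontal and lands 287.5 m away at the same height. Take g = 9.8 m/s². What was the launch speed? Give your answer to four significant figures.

On level ground, R = v₀² sin(2θ) / g, so v₀ = √(R g / sin 2θ).
sin(2 × 39.10°) = 0.9789.
v₀ = √(287.5 × 9.8 / 0.9789) = √2878.2 = 53.65 m/s.

53.65 m/s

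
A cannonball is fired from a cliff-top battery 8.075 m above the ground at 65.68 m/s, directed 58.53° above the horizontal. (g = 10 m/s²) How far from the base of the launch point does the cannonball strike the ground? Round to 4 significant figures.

389.0 m

Components: v_x = 65.68 cos 58.53° = 34.288 m/s, v_y = 65.68 sin 58.53° = 56.019 m/s.
Vertical: 0 = 8.075 + 56.019 t − ½(10) t² ⇒ 5.000 t² − 56.019 t − 8.075 = 0.
t = [56.019 + √(3138.1 + 161.50)] / 10.00 = 11.346 s.
Horizontal: R = v_x · t = 34.288 × 11.346 = 389.0 m.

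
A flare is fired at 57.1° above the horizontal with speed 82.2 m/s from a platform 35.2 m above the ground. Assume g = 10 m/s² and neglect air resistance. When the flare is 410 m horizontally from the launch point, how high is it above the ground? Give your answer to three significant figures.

247 m

v_x = 82.2 cos 57.1° = 44.65 m/s, v_y0 = 82.2 sin 57.1° = 69.02 m/s.
Time to reach x = 410 m: t = x / v_x = 410 / 44.65 = 9.183 s.
y = 35.2 + v_y0 t − ½ g t² = 35.2 + 69.02×9.183 − 5.000×9.183² = 247 m.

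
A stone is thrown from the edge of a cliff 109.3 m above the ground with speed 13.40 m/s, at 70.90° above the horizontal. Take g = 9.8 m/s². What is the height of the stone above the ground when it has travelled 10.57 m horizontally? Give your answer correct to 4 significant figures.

111.3 m

v_x = 13.40 cos 70.90° = 4.3847 m/s, v_y0 = 13.40 sin 70.90° = 12.662 m/s.
Time to reach x = 10.57 m: t = x / v_x = 10.57 / 4.3847 = 2.4107 s.
y = 109.3 + v_y0 t − ½ g t² = 109.3 + 12.662×2.4107 − 4.900×2.4107² = 111.3 m.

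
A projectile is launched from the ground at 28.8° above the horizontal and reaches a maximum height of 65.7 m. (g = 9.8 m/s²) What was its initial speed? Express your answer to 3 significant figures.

74.5 m/s

At maximum height v_y = 0, so (v₀ sin θ)² = 2 g H.
v₀ sin 28.8° = √(2 × 9.8 × 65.7) = 35.88 m/s.
v₀ = 35.88 / sin 28.8° = 35.88 / 0.4818 = 74.5 m/s.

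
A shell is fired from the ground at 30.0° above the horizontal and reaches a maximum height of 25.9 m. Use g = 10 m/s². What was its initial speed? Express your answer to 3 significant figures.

At maximum height v_y = 0, so (v₀ sin θ)² = 2 g H.
v₀ sin 30.0° = √(2 × 10 × 25.9) = 22.76 m/s.
v₀ = 22.76 / sin 30.0° = 22.76 / 0.5000 = 45.5 m/s.

45.5 m/s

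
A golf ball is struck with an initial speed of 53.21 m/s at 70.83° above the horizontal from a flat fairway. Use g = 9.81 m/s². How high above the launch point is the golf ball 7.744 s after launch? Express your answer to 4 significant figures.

95.06 m

v_y0 = 53.21 sin 70.83° = 50.259 m/s.
y(t) = v_y0 t − ½ g t² = 50.259×7.744 − 4.905×7.744² = 95.06 m.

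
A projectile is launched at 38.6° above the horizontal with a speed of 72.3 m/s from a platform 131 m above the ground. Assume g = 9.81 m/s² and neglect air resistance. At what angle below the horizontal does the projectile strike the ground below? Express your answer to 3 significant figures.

50.2°

v_x = 72.3 cos 38.6° = 56.50 m/s.
At impact |v_y| = √(v_y0² + 2 g h) = √(45.11² + 2×9.81×131) = 67.86 m/s.
Angle below horizontal = arctan(|v_y| / v_x) = arctan(67.86 / 56.50) = 50.2°.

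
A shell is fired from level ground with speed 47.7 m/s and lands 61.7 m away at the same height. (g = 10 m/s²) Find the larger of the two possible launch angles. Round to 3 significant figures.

Level-ground range: R = v₀² sin(2θ)/g ⇒ sin 2θ = R g / v₀² = 61.7×10/47.7² = 0.2712.
2θ = arcsin(0.2712) = 15.74° or 180° − 15.74° = 164.26°.
So θ = 7.87° or θ = 82.1°.

82.1°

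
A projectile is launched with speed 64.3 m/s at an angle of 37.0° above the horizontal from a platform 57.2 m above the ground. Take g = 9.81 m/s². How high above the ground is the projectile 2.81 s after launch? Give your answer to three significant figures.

v_y0 = 64.3 sin 37.0° = 38.70 m/s.
y(t) = 57.2 + v_y0 t − ½ g t² = 57.2 + 38.70×2.81 − ½×9.81×2.81² = 127 m.

127 m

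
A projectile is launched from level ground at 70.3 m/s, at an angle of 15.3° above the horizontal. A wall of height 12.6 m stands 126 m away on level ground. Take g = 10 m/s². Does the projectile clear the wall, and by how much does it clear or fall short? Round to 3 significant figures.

v_x = 70.3 cos 15.3° = 67.81 m/s; v_y0 = 70.3 sin 15.3° = 18.55 m/s.
Time to reach the wall: t = 126 / 67.81 = 1.858 s.
Height at that point: y = 18.55×1.858 − 5.000×1.858² = 17.21 m.
That is 17.21 − 12.6 = 4.61 m above the top of the wall, so the projectile clears it.

Yes — it clears the wall by 4.61 m.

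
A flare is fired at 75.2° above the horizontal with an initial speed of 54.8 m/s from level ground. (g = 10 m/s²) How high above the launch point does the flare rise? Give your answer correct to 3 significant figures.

Vertical component of launch velocity: v_y = 54.8 sin 75.2° = 52.98 m/s.
At the highest point the vertical velocity is zero, so v_y² = 2 g h_max.
h_max = (52.98)² / (2 × 10) = 2807 / 20.00 = 140 m.

140 m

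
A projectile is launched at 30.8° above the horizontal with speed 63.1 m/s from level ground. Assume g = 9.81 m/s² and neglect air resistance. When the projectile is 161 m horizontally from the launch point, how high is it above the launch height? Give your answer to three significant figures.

52.7 m

v_x = 63.1 cos 30.8° = 54.20 m/s, v_y0 = 63.1 sin 30.8° = 32.31 m/s.
Time to reach x = 161 m: t = x / v_x = 161 / 54.20 = 2.970 s.
y = v_y0 t − ½ g t² = 32.31×2.970 − 4.905×2.970² = 52.7 m.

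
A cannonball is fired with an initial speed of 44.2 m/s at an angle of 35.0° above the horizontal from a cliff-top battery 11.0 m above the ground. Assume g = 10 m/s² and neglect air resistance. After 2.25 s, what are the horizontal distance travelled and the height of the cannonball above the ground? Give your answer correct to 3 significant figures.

x = 81.5 m, y = 42.7 m

v_x = 44.2 cos 35.0° = 36.21 m/s; v_y0 = 44.2 sin 35.0° = 25.35 m/s.
x = v_x t = 36.21 × 2.25 = 81.5 m.
y = 11.0 + v_y0 t − ½ g t² = 42.7 m.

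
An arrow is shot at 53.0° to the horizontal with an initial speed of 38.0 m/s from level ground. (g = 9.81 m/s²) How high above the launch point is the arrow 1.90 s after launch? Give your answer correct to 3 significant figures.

40.0 m

v_y0 = 38.0 sin 53.0° = 30.35 m/s.
y(t) = v_y0 t − ½ g t² = 30.35×1.90 − 4.905×1.90² = 40.0 m.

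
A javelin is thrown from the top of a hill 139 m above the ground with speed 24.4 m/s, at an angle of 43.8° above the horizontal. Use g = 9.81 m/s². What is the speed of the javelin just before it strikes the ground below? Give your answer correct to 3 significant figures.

v_x = 24.4 cos 43.8° = 17.61 m/s is unchanged throughout.
For the vertical component, v_y² = v_y0² + 2 g h = (16.89)² + 2×9.81×139 = 3012, so |v_y| = 54.88 m/s.
Impact speed = √(v_x² + v_y²) = √(310.1 + 3012) = 57.6 m/s.

57.6 m/s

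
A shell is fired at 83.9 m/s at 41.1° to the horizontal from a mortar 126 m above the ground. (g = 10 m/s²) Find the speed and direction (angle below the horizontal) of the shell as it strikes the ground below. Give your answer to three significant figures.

97.8 m/s at 49.7° below the horizontal

v_x = 83.9 cos 41.1° = 63.22 m/s (constant).
|v_y| at impact = √((55.15)² + 2×10×126) = 74.58 m/s.
Speed = √(63.22² + 74.58²) = 97.8 m/s; angle = arctan(74.58/63.22) = 49.7° below horizontal.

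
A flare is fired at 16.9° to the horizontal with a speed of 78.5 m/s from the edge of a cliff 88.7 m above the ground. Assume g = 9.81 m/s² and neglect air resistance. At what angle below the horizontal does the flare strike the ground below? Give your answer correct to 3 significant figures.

32.3°

v_x = 78.5 cos 16.9° = 75.11 m/s.
At impact |v_y| = √(v_y0² + 2 g h) = √(22.82² + 2×9.81×88.7) = 47.55 m/s.
Angle below horizontal = arctan(|v_y| / v_x) = arctan(47.55 / 75.11) = 32.3°.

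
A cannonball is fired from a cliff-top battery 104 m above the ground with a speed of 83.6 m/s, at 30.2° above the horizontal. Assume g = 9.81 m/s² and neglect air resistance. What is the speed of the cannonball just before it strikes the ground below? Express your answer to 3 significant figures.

95.0 m/s

v_x = 83.6 cos 30.2° = 72.25 m/s is unchanged throughout.
For the vertical component, v_y² = v_y0² + 2 g h = (42.05)² + 2×9.81×104 = 3809, so |v_y| = 61.72 m/s.
Impact speed = √(v_x² + v_y²) = √(5220 + 3809) = 95.0 m/s.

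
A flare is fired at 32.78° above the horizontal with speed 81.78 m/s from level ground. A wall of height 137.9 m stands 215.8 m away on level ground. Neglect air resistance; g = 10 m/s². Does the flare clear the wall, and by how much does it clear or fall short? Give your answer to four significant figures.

v_x = 81.78 cos 32.78° = 68.757 m/s; v_y0 = 81.78 sin 32.78° = 44.277 m/s.
Time to reach the wall: t = 215.8 / 68.757 = 3.1386 s.
Height at that point: y = 44.277×3.1386 − 5.000×3.1386² = 89.714 m.
That is 137.9 − 89.714 = 48.19 m below the top of the wall, so the flare does not clear it.

No — it falls 48.19 m short of clearing the wall.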